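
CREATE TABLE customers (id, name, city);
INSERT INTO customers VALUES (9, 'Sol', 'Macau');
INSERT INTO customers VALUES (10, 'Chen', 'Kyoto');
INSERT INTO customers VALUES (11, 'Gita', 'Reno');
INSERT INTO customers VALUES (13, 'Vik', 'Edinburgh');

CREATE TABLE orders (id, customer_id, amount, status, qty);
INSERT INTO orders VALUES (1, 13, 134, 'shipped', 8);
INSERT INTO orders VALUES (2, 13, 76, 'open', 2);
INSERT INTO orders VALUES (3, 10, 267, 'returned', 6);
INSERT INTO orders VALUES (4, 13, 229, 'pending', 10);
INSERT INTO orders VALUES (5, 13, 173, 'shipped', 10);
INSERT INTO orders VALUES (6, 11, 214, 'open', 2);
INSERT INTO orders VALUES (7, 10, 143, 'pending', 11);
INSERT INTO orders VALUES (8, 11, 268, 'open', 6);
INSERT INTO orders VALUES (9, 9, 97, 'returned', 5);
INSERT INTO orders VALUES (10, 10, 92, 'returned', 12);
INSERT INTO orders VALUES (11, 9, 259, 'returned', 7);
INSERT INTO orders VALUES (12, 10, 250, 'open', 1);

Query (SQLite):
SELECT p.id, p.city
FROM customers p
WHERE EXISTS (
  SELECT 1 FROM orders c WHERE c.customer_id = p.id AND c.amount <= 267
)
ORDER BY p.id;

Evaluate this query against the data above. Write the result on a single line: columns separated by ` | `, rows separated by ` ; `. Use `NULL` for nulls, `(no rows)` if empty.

For each customers row, check whether any orders with matching customer_id has amount <= 267.
Keep rows where that is true.

9 | Macau ; 10 | Kyoto ; 11 | Reno ; 13 | Edinburgh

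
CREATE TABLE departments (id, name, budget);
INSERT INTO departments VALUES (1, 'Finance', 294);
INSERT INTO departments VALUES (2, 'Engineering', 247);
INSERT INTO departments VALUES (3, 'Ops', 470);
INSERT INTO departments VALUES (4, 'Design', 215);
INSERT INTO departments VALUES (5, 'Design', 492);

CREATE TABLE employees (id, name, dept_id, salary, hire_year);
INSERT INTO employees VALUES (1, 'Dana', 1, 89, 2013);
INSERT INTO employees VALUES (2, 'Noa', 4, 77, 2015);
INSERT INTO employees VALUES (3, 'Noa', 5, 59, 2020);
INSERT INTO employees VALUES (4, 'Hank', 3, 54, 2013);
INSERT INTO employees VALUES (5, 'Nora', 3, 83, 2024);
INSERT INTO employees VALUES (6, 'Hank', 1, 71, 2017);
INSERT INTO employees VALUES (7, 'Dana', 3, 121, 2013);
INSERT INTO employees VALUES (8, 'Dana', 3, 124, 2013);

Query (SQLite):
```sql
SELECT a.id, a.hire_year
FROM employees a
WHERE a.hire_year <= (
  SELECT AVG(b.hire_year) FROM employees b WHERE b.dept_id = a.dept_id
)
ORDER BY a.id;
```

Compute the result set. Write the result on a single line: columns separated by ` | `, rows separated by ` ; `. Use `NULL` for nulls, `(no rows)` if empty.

For each employees row a, compute AVG(hire_year) over rows sharing a.dept_id.
Keep row a if a.hire_year <= that per-group AVG.
  dept_id=1: AVG(hire_year) = 2015.0
  dept_id=3: AVG(hire_year) = 2015.75
  dept_id=4: AVG(hire_year) = 2015.0
  dept_id=5: AVG(hire_year) = 2020.0

1 | 2013 ; 2 | 2015 ; 3 | 2020 ; 4 | 2013 ; 7 | 2013 ; 8 | 2013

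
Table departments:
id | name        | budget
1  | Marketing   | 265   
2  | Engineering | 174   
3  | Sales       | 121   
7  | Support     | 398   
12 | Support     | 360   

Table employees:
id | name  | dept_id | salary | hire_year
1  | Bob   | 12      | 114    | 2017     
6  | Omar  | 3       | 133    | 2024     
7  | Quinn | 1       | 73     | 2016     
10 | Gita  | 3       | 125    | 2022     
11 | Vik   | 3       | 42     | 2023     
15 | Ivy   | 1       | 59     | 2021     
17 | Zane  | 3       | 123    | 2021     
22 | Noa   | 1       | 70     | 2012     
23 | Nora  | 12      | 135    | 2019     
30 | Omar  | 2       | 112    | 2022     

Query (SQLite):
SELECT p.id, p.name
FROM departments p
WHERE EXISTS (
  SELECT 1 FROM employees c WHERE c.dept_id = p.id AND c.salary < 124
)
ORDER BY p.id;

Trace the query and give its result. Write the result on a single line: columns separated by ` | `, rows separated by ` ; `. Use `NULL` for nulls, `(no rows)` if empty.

1 | Marketing ; 2 | Engineering ; 3 | Sales ; 12 | Support

For each departments row, check whether any employees with matching dept_id has salary < 124.
Keep rows where that is true.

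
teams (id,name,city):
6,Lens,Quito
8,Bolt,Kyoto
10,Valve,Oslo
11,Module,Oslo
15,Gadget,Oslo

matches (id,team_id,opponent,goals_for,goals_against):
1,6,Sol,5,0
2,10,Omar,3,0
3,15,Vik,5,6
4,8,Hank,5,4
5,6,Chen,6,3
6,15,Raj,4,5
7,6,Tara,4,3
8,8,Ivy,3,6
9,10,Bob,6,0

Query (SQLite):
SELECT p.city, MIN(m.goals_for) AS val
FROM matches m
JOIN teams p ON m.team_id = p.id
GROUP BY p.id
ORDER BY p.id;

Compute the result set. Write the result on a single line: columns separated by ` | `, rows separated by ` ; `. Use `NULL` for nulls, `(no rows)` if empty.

Quito | 4 ; Kyoto | 3 ; Oslo | 3 ; Oslo | 4

Join each matches row to its teams via team_id.
Group joined rows by teams.id; compute MIN(m.goals_for) per group.
  6: ids {1, 5, 7} → MIN(m.goals_for)=4
  8: ids {4, 8} → MIN(m.goals_for)=3
  10: ids {2, 9} → MIN(m.goals_for)=3
  15: ids {3, 6} → MIN(m.goals_for)=4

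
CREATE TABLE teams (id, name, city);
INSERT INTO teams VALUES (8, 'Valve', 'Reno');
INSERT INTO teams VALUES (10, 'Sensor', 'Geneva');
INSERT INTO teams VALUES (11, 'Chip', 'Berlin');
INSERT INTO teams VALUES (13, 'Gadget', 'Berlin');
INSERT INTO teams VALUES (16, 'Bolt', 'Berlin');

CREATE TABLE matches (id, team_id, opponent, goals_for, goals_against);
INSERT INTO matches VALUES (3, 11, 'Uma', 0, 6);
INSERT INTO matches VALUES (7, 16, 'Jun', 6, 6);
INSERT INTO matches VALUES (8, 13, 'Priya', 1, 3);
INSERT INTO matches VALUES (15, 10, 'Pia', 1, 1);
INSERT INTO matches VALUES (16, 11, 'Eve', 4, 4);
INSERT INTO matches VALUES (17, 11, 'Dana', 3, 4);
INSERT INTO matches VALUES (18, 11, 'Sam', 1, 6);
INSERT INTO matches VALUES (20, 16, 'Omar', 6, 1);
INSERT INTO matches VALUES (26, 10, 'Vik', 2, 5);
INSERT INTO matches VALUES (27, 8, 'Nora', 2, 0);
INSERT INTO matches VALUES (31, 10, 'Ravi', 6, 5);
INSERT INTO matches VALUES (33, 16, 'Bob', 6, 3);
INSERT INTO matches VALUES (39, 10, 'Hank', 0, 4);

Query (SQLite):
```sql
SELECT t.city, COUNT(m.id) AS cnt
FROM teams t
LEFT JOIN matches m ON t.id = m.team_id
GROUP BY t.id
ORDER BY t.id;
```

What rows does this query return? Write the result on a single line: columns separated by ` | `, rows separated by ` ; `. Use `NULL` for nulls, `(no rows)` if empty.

Reno | 1 ; Geneva | 4 ; Berlin | 4 ; Berlin | 1 ; Berlin | 3

LEFT JOIN keeps every teams row; unmatched ones get NULL for matches columns.
Group by teams.id and compute COUNT(m.id). COUNT(col) of an all-NULL group is 0.
  8: ids {27} → COUNT(m.id)=1
  10: ids {15, 26, 31, 39} → COUNT(m.id)=4
  11: ids {3, 16, 17, 18} → COUNT(m.id)=4
  13: ids {8} → COUNT(m.id)=1
  16: ids {7, 20, 33} → COUNT(m.id)=3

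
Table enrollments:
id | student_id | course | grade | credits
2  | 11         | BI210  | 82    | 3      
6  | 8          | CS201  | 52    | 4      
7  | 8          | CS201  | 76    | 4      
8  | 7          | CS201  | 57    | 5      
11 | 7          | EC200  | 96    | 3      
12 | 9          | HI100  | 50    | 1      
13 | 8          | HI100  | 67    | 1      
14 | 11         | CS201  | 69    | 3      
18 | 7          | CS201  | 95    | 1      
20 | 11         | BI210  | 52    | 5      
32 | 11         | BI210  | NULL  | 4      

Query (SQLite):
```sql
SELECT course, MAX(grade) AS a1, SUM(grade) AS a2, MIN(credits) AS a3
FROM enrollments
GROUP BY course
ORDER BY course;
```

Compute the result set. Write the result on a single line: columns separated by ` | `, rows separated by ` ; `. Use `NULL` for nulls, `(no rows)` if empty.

Group enrollments by course.
Per group compute: MAX(grade), SUM(grade), MIN(credits).
  BI210: ids {2, 20, 32} → MAX(grade)=82, SUM(grade)=134, MIN(credits)=3
  CS201: ids {6, 7, 8, 14, 18} → MAX(grade)=95, SUM(grade)=349, MIN(credits)=1
  EC200: ids {11} → MAX(grade)=96, SUM(grade)=96, MIN(credits)=3
  HI100: ids {12, 13} → MAX(grade)=67, SUM(grade)=117, MIN(credits)=1

BI210 | 82 | 134 | 3 ; CS201 | 95 | 349 | 1 ; EC200 | 96 | 96 | 3 ; HI100 | 67 | 117 | 1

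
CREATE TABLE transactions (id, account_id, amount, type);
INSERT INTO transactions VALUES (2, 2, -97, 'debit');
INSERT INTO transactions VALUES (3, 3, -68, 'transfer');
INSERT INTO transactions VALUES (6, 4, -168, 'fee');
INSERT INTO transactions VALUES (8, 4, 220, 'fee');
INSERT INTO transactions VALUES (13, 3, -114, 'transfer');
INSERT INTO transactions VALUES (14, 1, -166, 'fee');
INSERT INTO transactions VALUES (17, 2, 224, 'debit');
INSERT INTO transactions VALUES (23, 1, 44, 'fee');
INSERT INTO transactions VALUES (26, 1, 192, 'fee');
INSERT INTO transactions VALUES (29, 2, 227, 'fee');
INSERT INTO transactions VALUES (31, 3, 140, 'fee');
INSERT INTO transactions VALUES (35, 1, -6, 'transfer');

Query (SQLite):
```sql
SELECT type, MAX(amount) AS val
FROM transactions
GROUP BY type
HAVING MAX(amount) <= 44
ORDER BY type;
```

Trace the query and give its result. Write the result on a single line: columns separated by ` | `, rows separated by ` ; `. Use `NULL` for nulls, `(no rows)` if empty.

Partition transactions by type; compute MAX(amount) within each group.
HAVING: keep groups where MAX(amount) <= 44.
  debit: ids {2, 17} → MAX(amount)=224
  fee: ids {6, 8, 14, 23, 26, 29, 31} → MAX(amount)=227
  transfer: ids {3, 13, 35} → MAX(amount)=-6

transfer | -6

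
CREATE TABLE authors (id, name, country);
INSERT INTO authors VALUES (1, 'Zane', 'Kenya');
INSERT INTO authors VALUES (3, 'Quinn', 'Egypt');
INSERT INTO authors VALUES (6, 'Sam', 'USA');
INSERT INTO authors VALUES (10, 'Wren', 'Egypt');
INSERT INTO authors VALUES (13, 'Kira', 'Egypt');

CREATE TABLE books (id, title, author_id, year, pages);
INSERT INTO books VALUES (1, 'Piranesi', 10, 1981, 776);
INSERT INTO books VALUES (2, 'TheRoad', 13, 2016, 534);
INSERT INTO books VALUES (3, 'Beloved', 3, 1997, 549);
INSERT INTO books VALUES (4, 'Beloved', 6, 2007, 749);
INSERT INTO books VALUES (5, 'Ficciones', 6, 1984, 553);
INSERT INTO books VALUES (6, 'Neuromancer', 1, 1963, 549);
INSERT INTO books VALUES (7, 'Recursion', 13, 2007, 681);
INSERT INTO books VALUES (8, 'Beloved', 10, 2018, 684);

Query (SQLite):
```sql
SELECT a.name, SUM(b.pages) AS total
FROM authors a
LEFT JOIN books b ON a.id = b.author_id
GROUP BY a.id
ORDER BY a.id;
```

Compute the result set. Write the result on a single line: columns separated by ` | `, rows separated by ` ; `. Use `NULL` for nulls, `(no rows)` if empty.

LEFT JOIN keeps every authors row; unmatched ones get NULL for books columns.
Group by authors.id and compute SUM(b.pages). SUM over an all-NULL group is NULL.
  1: ids {6} → SUM(b.pages)=549
  3: ids {3} → SUM(b.pages)=549
  6: ids {4, 5} → SUM(b.pages)=1302
  10: ids {1, 8} → SUM(b.pages)=1460
  13: ids {2, 7} → SUM(b.pages)=1215

Zane | 549 ; Quinn | 549 ; Sam | 1302 ; Wren | 1460 ; Kira | 1215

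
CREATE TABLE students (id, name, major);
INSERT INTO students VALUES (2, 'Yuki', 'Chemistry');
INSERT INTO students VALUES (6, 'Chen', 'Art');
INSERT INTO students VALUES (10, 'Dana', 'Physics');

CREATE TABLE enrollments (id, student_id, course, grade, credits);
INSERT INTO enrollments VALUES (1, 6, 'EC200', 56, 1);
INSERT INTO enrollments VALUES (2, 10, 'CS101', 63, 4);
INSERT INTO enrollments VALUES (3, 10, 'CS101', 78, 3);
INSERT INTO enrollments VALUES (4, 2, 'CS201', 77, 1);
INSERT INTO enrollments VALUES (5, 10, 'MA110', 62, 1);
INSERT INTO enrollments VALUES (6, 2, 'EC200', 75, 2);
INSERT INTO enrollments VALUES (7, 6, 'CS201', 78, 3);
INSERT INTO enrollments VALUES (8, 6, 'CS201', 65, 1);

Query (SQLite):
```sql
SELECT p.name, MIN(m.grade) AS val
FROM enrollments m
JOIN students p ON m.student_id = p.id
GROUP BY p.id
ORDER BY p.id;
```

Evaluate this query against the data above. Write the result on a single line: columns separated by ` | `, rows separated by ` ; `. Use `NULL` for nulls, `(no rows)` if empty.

Join each enrollments row to its students via student_id.
Group joined rows by students.id; compute MIN(m.grade) per group.
  2: ids {4, 6} → MIN(m.grade)=75
  6: ids {1, 7, 8} → MIN(m.grade)=56
  10: ids {2, 3, 5} → MIN(m.grade)=62

Yuki | 75 ; Chen | 56 ; Dana | 62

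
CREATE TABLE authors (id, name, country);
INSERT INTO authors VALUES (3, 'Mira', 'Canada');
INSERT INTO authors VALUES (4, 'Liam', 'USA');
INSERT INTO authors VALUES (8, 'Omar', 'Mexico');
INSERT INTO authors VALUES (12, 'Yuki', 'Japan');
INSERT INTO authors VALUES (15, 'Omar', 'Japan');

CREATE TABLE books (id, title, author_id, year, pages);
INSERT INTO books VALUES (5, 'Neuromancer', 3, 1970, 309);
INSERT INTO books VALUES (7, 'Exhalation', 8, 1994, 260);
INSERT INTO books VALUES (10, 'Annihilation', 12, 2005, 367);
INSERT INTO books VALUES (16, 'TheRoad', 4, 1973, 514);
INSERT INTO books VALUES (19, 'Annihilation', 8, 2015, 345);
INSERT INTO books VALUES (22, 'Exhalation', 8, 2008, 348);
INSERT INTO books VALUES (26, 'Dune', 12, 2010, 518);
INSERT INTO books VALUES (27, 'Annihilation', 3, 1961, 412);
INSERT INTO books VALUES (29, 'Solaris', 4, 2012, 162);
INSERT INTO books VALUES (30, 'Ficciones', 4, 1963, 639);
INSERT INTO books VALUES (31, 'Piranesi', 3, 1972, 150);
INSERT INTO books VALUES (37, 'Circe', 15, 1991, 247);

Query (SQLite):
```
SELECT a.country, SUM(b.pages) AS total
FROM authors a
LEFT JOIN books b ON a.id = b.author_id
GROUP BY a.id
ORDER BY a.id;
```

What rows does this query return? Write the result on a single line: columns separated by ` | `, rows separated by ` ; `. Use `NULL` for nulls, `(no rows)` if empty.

LEFT JOIN keeps every authors row; unmatched ones get NULL for books columns.
Group by authors.id and compute SUM(b.pages). SUM over an all-NULL group is NULL.
  3: ids {5, 27, 31} → SUM(b.pages)=871
  4: ids {16, 29, 30} → SUM(b.pages)=1315
  8: ids {7, 19, 22} → SUM(b.pages)=953
  12: ids {10, 26} → SUM(b.pages)=885
  15: ids {37} → SUM(b.pages)=247

Canada | 871 ; USA | 1315 ; Mexico | 953 ; Japan | 885 ; Japan | 247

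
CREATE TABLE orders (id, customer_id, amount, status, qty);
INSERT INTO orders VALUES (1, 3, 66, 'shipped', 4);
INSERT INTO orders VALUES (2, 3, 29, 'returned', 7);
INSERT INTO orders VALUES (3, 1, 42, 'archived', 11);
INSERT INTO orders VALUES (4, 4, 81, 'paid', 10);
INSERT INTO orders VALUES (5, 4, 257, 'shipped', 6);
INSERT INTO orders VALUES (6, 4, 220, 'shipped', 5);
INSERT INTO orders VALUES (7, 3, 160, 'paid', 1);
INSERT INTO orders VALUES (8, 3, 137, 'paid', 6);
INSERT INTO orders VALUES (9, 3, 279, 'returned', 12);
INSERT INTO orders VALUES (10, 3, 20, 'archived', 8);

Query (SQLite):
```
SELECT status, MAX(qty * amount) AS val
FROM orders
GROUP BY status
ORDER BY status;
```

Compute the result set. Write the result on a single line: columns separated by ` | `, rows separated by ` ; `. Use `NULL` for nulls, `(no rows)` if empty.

archived | 462 ; paid | 822 ; returned | 3348 ; shipped | 1542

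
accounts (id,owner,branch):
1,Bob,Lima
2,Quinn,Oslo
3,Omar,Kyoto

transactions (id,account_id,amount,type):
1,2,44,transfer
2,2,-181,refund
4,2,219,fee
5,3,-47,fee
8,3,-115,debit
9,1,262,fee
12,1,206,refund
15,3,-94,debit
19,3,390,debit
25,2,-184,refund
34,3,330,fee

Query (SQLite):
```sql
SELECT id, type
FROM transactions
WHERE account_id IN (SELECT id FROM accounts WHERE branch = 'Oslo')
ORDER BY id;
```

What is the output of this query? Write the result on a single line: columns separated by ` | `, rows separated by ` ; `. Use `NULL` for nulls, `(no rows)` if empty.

1 | transfer ; 2 | refund ; 4 | fee ; 25 | refund

Inner query: accounts.id where branch = 'Oslo'.
Outer: keep transactions rows whose account_id is in that set.
Inner query → {2}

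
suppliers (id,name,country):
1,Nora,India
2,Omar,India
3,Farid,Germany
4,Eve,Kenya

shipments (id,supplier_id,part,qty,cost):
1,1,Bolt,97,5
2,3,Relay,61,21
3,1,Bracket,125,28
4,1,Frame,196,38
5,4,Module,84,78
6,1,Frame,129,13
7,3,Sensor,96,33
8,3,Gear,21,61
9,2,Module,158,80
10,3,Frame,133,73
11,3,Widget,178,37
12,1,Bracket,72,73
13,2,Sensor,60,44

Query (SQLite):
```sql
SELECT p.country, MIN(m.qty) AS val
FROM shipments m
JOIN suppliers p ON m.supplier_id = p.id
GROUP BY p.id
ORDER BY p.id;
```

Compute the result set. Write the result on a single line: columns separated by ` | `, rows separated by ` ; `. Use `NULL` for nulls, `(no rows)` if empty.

Join each shipments row to its suppliers via supplier_id.
Group joined rows by suppliers.id; compute MIN(m.qty) per group.
  1: ids {1, 3, 4, 6, 12} → MIN(m.qty)=72
  2: ids {9, 13} → MIN(m.qty)=60
  3: ids {2, 7, 8, 10, 11} → MIN(m.qty)=21
  4: ids {5} → MIN(m.qty)=84

India | 72 ; India | 60 ; Germany | 21 ; Kenya | 84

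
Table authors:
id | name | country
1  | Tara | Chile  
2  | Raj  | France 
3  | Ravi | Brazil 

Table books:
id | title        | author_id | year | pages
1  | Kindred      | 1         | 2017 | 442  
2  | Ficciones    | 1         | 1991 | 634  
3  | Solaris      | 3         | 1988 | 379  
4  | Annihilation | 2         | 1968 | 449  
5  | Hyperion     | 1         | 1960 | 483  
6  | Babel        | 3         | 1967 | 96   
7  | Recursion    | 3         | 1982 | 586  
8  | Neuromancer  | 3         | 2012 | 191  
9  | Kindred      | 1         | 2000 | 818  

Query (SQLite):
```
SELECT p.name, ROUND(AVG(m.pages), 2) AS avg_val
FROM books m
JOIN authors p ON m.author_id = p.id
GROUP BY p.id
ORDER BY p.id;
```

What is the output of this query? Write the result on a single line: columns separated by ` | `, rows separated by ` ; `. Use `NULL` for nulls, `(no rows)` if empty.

Join each books row to its authors via author_id.
Group joined rows by authors.id; compute ROUND(AVG(m.pages), 2) per group.
  1: ids {1, 2, 5, 9} → ROUND(AVG(m.pages), 2)=594.25
  2: ids {4} → ROUND(AVG(m.pages), 2)=449
  3: ids {3, 6, 7, 8} → ROUND(AVG(m.pages), 2)=313

Tara | 594.25 ; Raj | 449 ; Ravi | 313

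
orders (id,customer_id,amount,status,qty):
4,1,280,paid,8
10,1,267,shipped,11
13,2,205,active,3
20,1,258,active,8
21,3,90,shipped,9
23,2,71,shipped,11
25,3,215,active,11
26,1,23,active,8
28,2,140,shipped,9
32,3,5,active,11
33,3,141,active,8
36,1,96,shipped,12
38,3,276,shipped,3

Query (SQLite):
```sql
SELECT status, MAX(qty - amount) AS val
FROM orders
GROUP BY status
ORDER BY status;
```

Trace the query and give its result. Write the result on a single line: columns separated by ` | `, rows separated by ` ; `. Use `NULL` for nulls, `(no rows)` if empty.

For each row compute qty - amount.
Group by status; take MAX of the expression per group.
  active: ids {13, 20, 25, 26, 32, 33} → MAX(qty - amount)=6
  paid: ids {4} → MAX(qty - amount)=-272
  shipped: ids {10, 21, 23, 28, 36, 38} → MAX(qty - amount)=-60

active | 6 ; paid | -272 ; shipped | -60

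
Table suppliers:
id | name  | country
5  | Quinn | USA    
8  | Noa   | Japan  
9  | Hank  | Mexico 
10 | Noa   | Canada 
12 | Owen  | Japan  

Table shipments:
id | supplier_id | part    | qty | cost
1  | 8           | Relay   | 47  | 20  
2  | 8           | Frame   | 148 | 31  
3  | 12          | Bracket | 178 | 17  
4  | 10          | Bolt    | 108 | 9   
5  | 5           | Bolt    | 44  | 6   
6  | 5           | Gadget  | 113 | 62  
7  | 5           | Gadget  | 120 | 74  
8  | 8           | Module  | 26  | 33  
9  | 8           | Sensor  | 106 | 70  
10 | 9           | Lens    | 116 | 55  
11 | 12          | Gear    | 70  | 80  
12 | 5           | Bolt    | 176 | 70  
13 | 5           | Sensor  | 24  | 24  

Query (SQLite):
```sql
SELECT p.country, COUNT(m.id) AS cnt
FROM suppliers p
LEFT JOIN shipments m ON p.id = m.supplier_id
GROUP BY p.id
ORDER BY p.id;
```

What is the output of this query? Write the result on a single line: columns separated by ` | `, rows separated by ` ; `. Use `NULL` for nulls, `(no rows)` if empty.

LEFT JOIN keeps every suppliers row; unmatched ones get NULL for shipments columns.
Group by suppliers.id and compute COUNT(m.id). COUNT(col) of an all-NULL group is 0.
  5: ids {5, 6, 7, 12, 13} → COUNT(m.id)=5
  8: ids {1, 2, 8, 9} → COUNT(m.id)=4
  9: ids {10} → COUNT(m.id)=1
  10: ids {4} → COUNT(m.id)=1
  12: ids {3, 11} → COUNT(m.id)=2

USA | 5 ; Japan | 4 ; Mexico | 1 ; Canada | 1 ; Japan | 2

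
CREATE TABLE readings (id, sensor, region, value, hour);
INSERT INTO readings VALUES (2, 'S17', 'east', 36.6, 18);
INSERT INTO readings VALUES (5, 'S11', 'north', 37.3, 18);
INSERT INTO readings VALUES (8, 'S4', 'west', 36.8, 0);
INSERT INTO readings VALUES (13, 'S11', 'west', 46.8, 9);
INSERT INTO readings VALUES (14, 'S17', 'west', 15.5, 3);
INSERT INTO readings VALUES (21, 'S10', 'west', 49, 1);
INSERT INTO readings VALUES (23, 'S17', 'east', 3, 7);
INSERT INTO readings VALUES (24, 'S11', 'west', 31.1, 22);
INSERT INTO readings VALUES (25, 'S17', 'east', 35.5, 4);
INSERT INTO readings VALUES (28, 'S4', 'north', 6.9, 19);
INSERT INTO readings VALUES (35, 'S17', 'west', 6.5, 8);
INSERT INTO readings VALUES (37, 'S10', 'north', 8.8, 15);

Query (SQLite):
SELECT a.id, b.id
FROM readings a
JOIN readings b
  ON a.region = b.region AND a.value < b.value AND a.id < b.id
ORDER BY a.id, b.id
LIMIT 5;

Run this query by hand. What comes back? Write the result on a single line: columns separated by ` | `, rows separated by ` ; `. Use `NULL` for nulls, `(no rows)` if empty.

8 | 13 ; 8 | 21 ; 13 | 21 ; 14 | 21 ; 14 | 24

Pairs (a,b) with same region, a.value < b.value, a.id < b.id.
region groups: east:{2,23,25} north:{5,28,37} west:{8,13,14,21,24,35}
Ordered by (a.id, b.id); first 5.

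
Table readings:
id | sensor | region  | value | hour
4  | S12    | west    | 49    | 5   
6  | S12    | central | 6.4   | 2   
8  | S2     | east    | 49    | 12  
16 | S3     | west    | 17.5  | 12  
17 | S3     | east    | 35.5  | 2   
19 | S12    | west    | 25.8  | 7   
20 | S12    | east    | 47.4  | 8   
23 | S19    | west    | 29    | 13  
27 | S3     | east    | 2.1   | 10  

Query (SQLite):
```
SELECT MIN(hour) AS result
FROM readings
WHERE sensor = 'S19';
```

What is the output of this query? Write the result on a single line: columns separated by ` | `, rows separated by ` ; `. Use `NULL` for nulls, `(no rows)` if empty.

Rows where sensor='S19' → hour values: [13].
MIN of non-NULL values = 13.

13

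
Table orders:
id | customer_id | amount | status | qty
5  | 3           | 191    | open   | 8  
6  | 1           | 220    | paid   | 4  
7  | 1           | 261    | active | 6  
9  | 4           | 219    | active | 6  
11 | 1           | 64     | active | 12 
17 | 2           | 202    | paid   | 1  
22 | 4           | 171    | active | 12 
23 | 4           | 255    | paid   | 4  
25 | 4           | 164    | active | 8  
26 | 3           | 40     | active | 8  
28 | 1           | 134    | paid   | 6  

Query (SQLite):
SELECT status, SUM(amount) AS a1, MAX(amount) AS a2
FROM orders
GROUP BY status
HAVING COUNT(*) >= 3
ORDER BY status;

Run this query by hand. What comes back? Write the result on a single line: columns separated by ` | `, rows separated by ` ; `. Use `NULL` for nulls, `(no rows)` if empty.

Group orders by status.
Per group compute: SUM(amount), MAX(amount).
HAVING: drop groups with fewer than 3 rows.
  active: ids {7, 9, 11, 22, 25, 26} → SUM(amount)=919, MAX(amount)=261
  open: ids {5} → SUM(amount)=191, MAX(amount)=191
  paid: ids {6, 17, 23, 28} → SUM(amount)=811, MAX(amount)=255

active | 919 | 261 ; paid | 811 | 255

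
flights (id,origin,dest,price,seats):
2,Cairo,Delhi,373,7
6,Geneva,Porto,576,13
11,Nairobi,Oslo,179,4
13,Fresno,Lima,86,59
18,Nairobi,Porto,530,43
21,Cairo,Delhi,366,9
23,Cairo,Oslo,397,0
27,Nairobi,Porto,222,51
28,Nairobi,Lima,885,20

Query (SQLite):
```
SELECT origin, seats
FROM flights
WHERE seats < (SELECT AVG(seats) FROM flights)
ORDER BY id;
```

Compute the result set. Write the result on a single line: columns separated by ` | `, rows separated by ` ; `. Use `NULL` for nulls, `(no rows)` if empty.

Cairo | 7 ; Geneva | 13 ; Nairobi | 4 ; Cairo | 9 ; Cairo | 0 ; Nairobi | 20

Scalar subquery: AVG(seats) over all flights rows = 22.888889 (≈; comparison uses full precision).
Keep rows where seats < that value.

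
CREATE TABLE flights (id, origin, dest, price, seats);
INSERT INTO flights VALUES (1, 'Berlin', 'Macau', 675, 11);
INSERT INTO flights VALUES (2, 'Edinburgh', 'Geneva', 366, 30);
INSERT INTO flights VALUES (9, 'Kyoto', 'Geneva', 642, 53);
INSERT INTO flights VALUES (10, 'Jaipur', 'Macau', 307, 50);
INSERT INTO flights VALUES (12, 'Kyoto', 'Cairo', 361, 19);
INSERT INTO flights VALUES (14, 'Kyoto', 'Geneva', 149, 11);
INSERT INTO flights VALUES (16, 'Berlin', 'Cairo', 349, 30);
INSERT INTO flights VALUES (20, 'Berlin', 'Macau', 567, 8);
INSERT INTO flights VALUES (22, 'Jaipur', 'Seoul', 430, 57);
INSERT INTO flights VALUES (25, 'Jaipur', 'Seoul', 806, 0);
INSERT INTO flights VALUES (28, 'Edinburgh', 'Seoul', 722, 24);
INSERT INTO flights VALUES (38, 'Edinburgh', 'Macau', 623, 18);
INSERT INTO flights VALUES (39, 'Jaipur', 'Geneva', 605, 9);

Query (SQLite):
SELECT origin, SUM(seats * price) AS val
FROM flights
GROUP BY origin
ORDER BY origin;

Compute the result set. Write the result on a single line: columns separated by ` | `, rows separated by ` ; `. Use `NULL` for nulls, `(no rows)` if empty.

For each row compute seats * price.
Group by origin; take SUM of the expression per group.
  Berlin: ids {1, 16, 20} → SUM(seats * price)=22431
  Edinburgh: ids {2, 28, 38} → SUM(seats * price)=39522
  Jaipur: ids {10, 22, 25, 39} → SUM(seats * price)=45305
  Kyoto: ids {9, 12, 14} → SUM(seats * price)=42524

Berlin | 22431 ; Edinburgh | 39522 ; Jaipur | 45305 ; Kyoto | 42524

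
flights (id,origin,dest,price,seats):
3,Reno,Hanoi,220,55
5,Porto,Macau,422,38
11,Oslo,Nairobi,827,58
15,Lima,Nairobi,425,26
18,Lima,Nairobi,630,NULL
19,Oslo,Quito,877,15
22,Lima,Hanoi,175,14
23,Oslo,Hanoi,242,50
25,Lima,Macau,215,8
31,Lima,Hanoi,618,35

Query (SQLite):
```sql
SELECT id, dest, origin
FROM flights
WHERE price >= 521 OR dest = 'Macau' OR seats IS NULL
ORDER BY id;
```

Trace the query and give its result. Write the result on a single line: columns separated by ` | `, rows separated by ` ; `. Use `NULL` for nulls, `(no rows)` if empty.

5 | Macau | Porto ; 11 | Nairobi | Oslo ; 18 | Nairobi | Lima ; 19 | Quito | Oslo ; 25 | Macau | Lima ; 31 | Hanoi | Lima

price >= 521: ids {11, 18, 19, 31}
dest = 'Macau': ids {5, 25}
seats IS NULL: ids {18}
Combine with OR.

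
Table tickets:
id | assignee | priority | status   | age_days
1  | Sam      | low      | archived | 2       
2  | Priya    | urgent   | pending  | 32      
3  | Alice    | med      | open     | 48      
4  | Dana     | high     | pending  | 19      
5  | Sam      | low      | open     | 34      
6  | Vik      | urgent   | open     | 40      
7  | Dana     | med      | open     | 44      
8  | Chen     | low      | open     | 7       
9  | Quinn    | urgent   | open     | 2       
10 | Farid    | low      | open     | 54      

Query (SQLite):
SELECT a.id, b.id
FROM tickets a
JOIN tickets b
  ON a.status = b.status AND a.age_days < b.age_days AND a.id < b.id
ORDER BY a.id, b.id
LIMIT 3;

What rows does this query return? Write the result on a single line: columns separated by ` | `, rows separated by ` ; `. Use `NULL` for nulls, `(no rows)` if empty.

Pairs (a,b) with same status, a.age_days < b.age_days, a.id < b.id.
status groups: archived:{1} open:{3,5,6,7,8,9,10} pending:{2,4}
Ordered by (a.id, b.id); first 3.

3 | 10 ; 5 | 6 ; 5 | 7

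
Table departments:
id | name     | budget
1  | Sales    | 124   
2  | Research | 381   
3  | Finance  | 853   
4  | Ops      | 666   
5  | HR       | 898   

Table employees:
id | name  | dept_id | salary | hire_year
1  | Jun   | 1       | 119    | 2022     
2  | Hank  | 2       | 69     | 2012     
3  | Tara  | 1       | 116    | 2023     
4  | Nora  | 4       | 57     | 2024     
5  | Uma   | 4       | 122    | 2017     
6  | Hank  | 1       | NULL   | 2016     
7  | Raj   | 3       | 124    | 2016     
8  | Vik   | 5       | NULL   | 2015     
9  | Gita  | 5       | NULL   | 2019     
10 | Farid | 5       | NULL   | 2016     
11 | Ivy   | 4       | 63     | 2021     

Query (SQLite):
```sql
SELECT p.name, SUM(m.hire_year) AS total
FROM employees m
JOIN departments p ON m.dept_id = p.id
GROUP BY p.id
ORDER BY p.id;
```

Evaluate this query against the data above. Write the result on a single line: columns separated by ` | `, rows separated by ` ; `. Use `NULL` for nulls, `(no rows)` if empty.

Join each employees row to its departments via dept_id.
Group joined rows by departments.id; compute SUM(m.hire_year) per group.
  1: ids {1, 3, 6} → SUM(m.hire_year)=6061
  2: ids {2} → SUM(m.hire_year)=2012
  3: ids {7} → SUM(m.hire_year)=2016
  4: ids {4, 5, 11} → SUM(m.hire_year)=6062
  5: ids {8, 9, 10} → SUM(m.hire_year)=6050

Sales | 6061 ; Research | 2012 ; Finance | 2016 ; Ops | 6062 ; HR | 6050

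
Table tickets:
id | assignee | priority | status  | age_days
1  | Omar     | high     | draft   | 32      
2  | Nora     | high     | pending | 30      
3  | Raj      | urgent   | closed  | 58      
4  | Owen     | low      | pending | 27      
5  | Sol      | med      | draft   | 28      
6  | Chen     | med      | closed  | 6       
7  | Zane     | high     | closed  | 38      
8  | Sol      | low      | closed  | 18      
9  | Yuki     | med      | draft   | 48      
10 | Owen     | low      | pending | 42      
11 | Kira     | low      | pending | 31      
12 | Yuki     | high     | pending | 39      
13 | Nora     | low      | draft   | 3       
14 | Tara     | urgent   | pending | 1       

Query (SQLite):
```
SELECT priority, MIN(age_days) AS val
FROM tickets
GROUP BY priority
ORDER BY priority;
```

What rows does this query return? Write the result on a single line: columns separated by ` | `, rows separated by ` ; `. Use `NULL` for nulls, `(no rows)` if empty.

high | 30 ; low | 3 ; med | 6 ; urgent | 1

Partition tickets by priority; compute MIN(age_days) within each group.
  high: ids {1, 2, 7, 12} → MIN(age_days)=30
  low: ids {4, 8, 10, 11, 13} → MIN(age_days)=3
  med: ids {5, 6, 9} → MIN(age_days)=6
  urgent: ids {3, 14} → MIN(age_days)=1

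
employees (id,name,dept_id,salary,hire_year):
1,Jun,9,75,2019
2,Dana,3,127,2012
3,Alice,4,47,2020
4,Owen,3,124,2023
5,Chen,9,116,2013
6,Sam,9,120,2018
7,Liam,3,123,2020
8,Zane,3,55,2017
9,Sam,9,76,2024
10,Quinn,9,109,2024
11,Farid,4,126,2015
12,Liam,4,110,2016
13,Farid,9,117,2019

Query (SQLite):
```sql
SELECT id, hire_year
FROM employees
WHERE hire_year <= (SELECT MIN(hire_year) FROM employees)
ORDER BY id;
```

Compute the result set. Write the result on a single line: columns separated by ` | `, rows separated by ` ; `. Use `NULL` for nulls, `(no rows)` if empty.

2 | 2012

Scalar subquery: MIN(hire_year) over all employees rows = 2012.
Keep rows where hire_year <= that value.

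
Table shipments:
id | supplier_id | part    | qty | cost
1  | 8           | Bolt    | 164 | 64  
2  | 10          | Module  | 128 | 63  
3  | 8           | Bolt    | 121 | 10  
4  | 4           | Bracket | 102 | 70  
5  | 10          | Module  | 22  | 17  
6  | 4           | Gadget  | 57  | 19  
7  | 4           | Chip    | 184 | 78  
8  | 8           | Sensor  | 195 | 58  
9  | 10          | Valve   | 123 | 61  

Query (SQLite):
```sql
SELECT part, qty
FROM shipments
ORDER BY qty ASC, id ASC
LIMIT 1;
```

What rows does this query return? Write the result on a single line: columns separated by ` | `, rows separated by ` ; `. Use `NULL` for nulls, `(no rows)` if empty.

Sort by qty asc, tiebreak id asc: (22, id=5), (57, id=6), (102, id=4), (121, id=3) …. Take first 1.

Module | 22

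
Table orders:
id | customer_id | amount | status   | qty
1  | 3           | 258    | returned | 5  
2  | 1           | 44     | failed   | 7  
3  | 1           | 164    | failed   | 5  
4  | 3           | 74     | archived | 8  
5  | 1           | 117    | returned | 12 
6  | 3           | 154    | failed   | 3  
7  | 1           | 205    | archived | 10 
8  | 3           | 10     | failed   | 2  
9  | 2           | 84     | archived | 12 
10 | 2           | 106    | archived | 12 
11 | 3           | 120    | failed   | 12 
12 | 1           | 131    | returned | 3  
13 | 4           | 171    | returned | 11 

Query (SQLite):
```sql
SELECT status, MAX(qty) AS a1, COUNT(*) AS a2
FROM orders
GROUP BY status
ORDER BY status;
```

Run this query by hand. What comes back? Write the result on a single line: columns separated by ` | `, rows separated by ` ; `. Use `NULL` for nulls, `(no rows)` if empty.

archived | 12 | 4 ; failed | 12 | 5 ; returned | 12 | 4

Group orders by status.
Per group compute: MAX(qty), COUNT(*).
  archived: ids {4, 7, 9, 10} → MAX(qty)=12, COUNT(*)=4
  failed: ids {2, 3, 6, 8, 11} → MAX(qty)=12, COUNT(*)=5
  returned: ids {1, 5, 12, 13} → MAX(qty)=12, COUNT(*)=4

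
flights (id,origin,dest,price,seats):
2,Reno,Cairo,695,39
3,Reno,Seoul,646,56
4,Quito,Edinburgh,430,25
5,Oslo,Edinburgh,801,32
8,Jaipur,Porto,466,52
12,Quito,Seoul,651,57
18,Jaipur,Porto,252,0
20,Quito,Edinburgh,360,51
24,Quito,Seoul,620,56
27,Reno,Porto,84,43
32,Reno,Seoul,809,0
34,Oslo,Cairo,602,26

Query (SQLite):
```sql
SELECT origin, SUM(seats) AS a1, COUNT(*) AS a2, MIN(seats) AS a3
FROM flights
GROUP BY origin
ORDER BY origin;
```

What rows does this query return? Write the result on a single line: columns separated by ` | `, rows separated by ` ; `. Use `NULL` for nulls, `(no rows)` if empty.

Jaipur | 52 | 2 | 0 ; Oslo | 58 | 2 | 26 ; Quito | 189 | 4 | 25 ; Reno | 138 | 4 | 0

Group flights by origin.
Per group compute: SUM(seats), COUNT(*), MIN(seats).
  Jaipur: ids {8, 18} → SUM(seats)=52, COUNT(*)=2, MIN(seats)=0
  Oslo: ids {5, 34} → SUM(seats)=58, COUNT(*)=2, MIN(seats)=26
  Quito: ids {4, 12, 20, 24} → SUM(seats)=189, COUNT(*)=4, MIN(seats)=25
  Reno: ids {2, 3, 27, 32} → SUM(seats)=138, COUNT(*)=4, MIN(seats)=0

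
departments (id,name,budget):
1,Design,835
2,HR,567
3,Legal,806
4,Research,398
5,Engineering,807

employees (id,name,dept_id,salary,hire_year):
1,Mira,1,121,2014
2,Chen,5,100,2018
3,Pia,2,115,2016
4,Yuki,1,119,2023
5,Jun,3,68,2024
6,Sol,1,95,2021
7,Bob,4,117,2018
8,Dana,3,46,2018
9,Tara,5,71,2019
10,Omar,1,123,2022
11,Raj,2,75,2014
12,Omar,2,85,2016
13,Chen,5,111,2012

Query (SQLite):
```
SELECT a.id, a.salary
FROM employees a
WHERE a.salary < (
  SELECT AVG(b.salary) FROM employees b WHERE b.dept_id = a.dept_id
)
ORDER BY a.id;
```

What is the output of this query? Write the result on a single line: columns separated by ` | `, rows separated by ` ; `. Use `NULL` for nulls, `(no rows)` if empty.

For each employees row a, compute AVG(salary) over rows sharing a.dept_id.
Keep row a if a.salary < that per-group AVG.
  dept_id=1: AVG(salary) = 114.5
  dept_id=2: AVG(salary) = 91.666667
  dept_id=3: AVG(salary) = 57.0
  dept_id=4: AVG(salary) = 117.0
  dept_id=5: AVG(salary) = 94.0

6 | 95 ; 8 | 46 ; 9 | 71 ; 11 | 75 ; 12 | 85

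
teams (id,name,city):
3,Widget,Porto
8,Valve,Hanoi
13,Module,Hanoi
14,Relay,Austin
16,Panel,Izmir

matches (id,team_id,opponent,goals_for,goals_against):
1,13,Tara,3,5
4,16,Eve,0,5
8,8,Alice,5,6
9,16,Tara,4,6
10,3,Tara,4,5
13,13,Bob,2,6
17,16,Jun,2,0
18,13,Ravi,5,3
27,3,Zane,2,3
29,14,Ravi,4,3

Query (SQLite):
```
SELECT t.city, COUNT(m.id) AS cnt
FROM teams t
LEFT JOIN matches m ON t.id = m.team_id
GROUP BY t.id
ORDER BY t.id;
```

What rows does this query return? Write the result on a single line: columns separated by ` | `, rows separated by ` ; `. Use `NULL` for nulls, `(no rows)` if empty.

LEFT JOIN keeps every teams row; unmatched ones get NULL for matches columns.
Group by teams.id and compute COUNT(m.id). COUNT(col) of an all-NULL group is 0.
  3: ids {10, 27} → COUNT(m.id)=2
  8: ids {8} → COUNT(m.id)=1
  13: ids {1, 13, 18} → COUNT(m.id)=3
  14: ids {29} → COUNT(m.id)=1
  16: ids {4, 9, 17} → COUNT(m.id)=3

Porto | 2 ; Hanoi | 1 ; Hanoi | 3 ; Austin | 1 ; Izmir | 3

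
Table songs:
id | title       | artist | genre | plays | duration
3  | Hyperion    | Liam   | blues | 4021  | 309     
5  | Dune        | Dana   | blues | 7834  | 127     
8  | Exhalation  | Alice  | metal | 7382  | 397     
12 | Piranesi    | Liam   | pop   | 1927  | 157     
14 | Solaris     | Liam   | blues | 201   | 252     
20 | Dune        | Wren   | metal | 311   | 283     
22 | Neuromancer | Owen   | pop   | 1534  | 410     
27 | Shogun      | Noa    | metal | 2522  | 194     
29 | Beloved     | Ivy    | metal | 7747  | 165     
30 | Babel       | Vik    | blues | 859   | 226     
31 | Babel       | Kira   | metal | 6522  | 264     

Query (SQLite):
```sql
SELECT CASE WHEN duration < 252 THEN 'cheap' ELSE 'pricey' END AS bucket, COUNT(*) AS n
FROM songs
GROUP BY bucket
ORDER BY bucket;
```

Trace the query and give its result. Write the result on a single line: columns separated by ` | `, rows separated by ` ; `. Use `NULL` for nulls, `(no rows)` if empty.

Bucket rows by duration < 252 → 'cheap' else 'pricey'; count each bucket.

cheap | 5 ; pricey | 6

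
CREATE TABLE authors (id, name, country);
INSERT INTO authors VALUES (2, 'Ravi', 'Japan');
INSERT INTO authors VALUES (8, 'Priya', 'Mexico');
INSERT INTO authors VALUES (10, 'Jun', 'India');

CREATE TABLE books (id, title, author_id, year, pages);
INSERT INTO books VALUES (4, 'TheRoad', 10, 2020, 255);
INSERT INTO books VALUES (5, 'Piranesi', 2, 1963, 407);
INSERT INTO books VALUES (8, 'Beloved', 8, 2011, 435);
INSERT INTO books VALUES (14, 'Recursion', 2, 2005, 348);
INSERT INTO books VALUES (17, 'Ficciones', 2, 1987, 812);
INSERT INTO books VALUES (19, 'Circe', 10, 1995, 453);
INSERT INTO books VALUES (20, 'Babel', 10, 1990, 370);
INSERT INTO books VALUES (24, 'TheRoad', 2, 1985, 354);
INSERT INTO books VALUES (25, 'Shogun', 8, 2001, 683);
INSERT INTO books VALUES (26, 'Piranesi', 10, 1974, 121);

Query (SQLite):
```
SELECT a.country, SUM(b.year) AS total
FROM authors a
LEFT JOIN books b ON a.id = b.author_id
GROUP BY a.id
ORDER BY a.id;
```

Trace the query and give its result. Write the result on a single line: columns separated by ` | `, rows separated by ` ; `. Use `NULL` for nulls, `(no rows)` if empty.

LEFT JOIN keeps every authors row; unmatched ones get NULL for books columns.
Group by authors.id and compute SUM(b.year). SUM over an all-NULL group is NULL.
  2: ids {5, 14, 17, 24} → SUM(b.year)=7940
  8: ids {8, 25} → SUM(b.year)=4012
  10: ids {4, 19, 20, 26} → SUM(b.year)=7979

Japan | 7940 ; Mexico | 4012 ; India | 7979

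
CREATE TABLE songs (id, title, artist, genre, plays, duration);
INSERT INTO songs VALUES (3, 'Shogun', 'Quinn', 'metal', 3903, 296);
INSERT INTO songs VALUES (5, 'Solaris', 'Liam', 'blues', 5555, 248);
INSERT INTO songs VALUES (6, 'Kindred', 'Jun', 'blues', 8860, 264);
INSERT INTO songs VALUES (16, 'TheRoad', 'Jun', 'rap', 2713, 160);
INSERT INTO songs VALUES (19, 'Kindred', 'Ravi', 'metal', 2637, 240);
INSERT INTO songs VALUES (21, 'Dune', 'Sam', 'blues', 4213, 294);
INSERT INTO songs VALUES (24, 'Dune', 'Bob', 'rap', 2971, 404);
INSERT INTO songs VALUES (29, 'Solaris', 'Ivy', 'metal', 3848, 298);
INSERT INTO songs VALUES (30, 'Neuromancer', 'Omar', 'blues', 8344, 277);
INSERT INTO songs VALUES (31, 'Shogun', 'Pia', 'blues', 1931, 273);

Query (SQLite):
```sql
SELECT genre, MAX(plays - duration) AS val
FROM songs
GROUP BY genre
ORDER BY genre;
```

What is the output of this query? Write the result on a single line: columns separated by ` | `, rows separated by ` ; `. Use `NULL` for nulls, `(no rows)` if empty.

blues | 8596 ; metal | 3607 ; rap | 2567

For each row compute plays - duration.
Group by genre; take MAX of the expression per group.
  blues: ids {5, 6, 21, 30, 31} → MAX(plays - duration)=8596
  metal: ids {3, 19, 29} → MAX(plays - duration)=3607
  rap: ids {16, 24} → MAX(plays - duration)=2567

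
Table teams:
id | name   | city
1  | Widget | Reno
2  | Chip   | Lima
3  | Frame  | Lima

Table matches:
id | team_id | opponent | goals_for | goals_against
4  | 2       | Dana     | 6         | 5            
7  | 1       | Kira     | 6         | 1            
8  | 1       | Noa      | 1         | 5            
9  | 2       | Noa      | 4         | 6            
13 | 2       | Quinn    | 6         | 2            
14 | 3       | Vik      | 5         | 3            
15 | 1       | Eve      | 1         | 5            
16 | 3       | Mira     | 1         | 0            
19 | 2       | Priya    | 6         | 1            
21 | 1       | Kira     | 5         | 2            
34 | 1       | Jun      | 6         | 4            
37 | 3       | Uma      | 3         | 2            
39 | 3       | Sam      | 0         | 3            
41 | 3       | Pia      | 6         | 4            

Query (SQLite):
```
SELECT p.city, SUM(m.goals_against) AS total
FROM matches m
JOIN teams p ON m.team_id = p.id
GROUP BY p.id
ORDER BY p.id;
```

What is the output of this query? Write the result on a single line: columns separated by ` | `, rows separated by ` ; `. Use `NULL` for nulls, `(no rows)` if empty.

Reno | 17 ; Lima | 14 ; Lima | 12

Join each matches row to its teams via team_id.
Group joined rows by teams.id; compute SUM(m.goals_against) per group.
  1: ids {7, 8, 15, 21, 34} → SUM(m.goals_against)=17
  2: ids {4, 9, 13, 19} → SUM(m.goals_against)=14
  3: ids {14, 16, 37, 39, 41} → SUM(m.goals_against)=12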